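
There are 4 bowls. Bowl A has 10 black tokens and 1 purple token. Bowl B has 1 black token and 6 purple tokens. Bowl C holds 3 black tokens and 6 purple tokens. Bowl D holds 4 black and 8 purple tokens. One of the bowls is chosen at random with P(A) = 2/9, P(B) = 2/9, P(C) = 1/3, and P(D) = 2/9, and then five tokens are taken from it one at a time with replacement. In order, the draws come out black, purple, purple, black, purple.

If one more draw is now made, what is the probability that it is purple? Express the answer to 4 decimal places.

The likelihood of the observed sequence under each hypothesis: P(data | bowl A) = (10/11)(1/11)(1/11)(10/11)(1/11) = 0.00062092; P(data | bowl B) = (1/7)(6/7)(6/7)(1/7)(6/7) = 0.012852; P(data | bowl C) = (3/9)(6/9)(6/9)(3/9)(6/9) = 0.032922; P(data | bowl D) = (4/12)(8/12)(8/12)(4/12)(8/12) = 0.032922.
The prior-weighted likelihoods are 2/9 · 0.00062092 = 0.00013798, 2/9 · 0.012852 = 0.002856, 1/3 · 0.032922 = 0.010974, 2/9 · 0.032922 = 0.007316; summing to 0.021284.
The posterior is then P(bowl A | data) = 0.006483, P(bowl B | data) = 0.13418, P(bowl C | data) = 0.5156, P(bowl D | data) = 0.34373.
The predictive probability is P(purple next | data) = (1/11)(0.006483) + (6/7)(0.13418) + (2/3)(0.5156) + (2/3)(0.34373) = 0.68849.

0.6885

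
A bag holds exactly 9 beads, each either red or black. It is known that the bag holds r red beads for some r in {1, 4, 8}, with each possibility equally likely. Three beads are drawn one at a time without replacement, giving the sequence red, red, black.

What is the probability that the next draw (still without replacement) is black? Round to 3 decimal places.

For each hypothesis, P(data | H) works out to: P(data | r = 1) = (1/9)(0/8) = 0; P(data | r = 4) = (4/9)(3/8)(5/7) = 5/42; P(data | r = 8) = (8/9)(7/8)(1/7) = 1/9.
The prior-weighted likelihoods are 1/3 · 0 = 0, 1/3 · 5/42 = 5/126, 1/3 · 1/9 = 1/27; these sum to 29/378.
Dividing through by the total gives posterior P(r = 1 | data) = 0, P(r = 4 | data) = 15/29, P(r = 8 | data) = 14/29.
The predictive probability is P(black next | data) = (2/3)(15/29) + (0)(14/29) = 10/29.

0.345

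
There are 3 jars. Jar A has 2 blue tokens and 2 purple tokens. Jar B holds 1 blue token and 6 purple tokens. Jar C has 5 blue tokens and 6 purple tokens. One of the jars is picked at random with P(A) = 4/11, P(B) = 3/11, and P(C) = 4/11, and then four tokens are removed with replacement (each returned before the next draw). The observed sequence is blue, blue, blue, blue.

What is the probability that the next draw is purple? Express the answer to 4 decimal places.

0.5194

The likelihood of the observed sequence under each hypothesis: P(data | jar A) = (2/4)(2/4)(2/4)(2/4) = 0.0625; P(data | jar B) = (1/7)(1/7)(1/7)(1/7) = 0.00041649; P(data | jar C) = (5/11)(5/11)(5/11)(5/11) = 0.042688.
The prior-weighted likelihoods are 4/11 · 0.0625 = 0.022727, 3/11 · 0.00041649 = 0.00011359, 4/11 · 0.042688 = 0.015523; with total 0.038364.
Normalising, the posterior is P(jar A | data) = 0.59241, P(jar B | data) = 0.0029608, P(jar C | data) = 0.40463.
Averaging over the posterior, P(purple next | data) = (1/2)(0.59241) + (6/7)(0.0029608) + (6/11)(0.40463) = 0.51945.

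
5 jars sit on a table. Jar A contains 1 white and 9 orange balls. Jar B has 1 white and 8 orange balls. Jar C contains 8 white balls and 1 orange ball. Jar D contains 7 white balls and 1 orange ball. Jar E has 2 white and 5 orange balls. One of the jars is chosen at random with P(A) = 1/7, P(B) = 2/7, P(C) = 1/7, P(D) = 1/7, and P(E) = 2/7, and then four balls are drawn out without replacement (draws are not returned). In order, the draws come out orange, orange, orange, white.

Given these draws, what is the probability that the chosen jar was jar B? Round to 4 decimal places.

Under each hypothesis, the probability of the observed sequence is: P(data | jar A) = (9/10)(8/9)(7/8)(1/7) = 0.1; P(data | jar B) = (8/9)(7/8)(6/7)(1/6) = 0.11111; P(data | jar C) = (1/9)(0/8) = 0; P(data | jar D) = (1/8)(0/7) = 0; P(data | jar E) = (5/7)(4/6)(3/5)(2/4) = 0.14286.
Multiplying each by its prior: 1/7 · 0.1 = 0.014286, 2/7 · 0.11111 = 0.031746, 1/7 · 0 = 0, 1/7 · 0 = 0, 2/7 · 0.14286 = 0.040816; summing to 0.086848.
Therefore the posterior P(jar B | data) = (0.031746) / (0.086848) = 0.36554.

0.3655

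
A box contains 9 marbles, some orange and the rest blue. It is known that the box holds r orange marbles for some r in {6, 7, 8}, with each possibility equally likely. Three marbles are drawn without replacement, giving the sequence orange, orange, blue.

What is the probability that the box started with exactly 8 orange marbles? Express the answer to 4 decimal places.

0.2435

The likelihood of the observed sequence under each hypothesis: P(data | r = 6) = (6/9)(5/8)(3/7) = 5/28; P(data | r = 7) = (7/9)(6/8)(2/7) = 1/6; P(data | r = 8) = (8/9)(7/8)(1/7) = 1/9.
Weighting by the prior gives 1/3 · 5/28 = 5/84, 1/3 · 1/6 = 1/18, 1/3 · 1/9 = 1/27; summing to 115/756.
Hence P(r = 8 | data) = (1/27) / (115/756) = 28/115.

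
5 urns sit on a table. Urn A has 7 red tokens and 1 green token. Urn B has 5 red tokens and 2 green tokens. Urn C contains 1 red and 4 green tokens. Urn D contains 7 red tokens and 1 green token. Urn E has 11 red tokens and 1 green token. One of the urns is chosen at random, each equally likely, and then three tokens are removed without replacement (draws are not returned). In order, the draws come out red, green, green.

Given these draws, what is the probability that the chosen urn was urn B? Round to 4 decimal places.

0.1923

Compute the likelihood of the observed sequence for each case: P(data | urn A) = (7/8)(1/7)(0/6) = 0; P(data | urn B) = (5/7)(2/6)(1/5) = 1/21; P(data | urn C) = (1/5)(4/4)(3/3) = 1/5; P(data | urn D) = (7/8)(1/7)(0/6) = 0; P(data | urn E) = (11/12)(1/11)(0/10) = 0.
The prior-weighted likelihoods are 1/5 · 0 = 0, 1/5 · 1/21 = 1/105, 1/5 · 1/5 = 1/25, 1/5 · 0 = 0, 1/5 · 0 = 0; these sum to 26/525.
Hence P(urn B | data) = (1/105) / (26/525) = 5/26.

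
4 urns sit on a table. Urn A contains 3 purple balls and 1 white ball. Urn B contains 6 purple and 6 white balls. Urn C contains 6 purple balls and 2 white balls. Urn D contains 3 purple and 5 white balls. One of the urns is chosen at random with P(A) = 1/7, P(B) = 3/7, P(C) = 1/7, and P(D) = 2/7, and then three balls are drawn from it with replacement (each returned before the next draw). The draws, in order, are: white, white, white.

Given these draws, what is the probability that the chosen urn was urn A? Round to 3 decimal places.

Under each hypothesis, the probability of the observed sequence is: P(data | urn A) = (1/4)(1/4)(1/4) = 0.015625; P(data | urn B) = (6/12)(6/12)(6/12) = 0.125; P(data | urn C) = (2/8)(2/8)(2/8) = 0.015625; P(data | urn D) = (5/8)(5/8)(5/8) = 0.24414.
Weighting by the prior gives 1/7 · 0.015625 = 0.0022321, 3/7 · 0.125 = 0.053571, 1/7 · 0.015625 = 0.0022321, 2/7 · 0.24414 = 0.069754; with total 0.12779.
So P(urn A | data) = (0.0022321) / (0.12779) = 0.017467.

0.017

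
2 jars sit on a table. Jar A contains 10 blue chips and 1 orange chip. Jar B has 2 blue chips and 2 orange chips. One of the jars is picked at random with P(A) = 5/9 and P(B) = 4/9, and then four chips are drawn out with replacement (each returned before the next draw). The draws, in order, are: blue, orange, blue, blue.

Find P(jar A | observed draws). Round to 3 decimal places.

Under each hypothesis, the probability of the observed sequence is: P(data | jar A) = (10/11)(1/11)(10/11)(10/11) = 0.068301; P(data | jar B) = (2/4)(2/4)(2/4)(2/4) = 0.0625.
The prior-weighted likelihoods are 5/9 · 0.068301 = 0.037945, 4/9 · 0.0625 = 0.027778; with total 0.065723.
Therefore the posterior P(jar A | data) = (0.037945) / (0.065723) = 0.57735.

0.577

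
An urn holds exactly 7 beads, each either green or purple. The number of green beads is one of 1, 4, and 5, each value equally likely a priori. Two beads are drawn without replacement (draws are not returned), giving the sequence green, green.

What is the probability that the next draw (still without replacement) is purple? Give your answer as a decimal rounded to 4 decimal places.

0.4750

For each hypothesis, P(data | H) works out to: P(data | r = 1) = (1/7)(0/6) = 0; P(data | r = 4) = (4/7)(3/6) = 2/7; P(data | r = 5) = (5/7)(4/6) = 10/21.
Multiplying each by its prior: 1/3 · 0 = 0, 1/3 · 2/7 = 2/21, 1/3 · 10/21 = 10/63; with total 16/63.
Dividing through by the total gives posterior P(r = 1 | data) = 0, P(r = 4 | data) = 3/8, P(r = 5 | data) = 5/8.
The predictive probability is P(purple next | data) = (3/5)(3/8) + (2/5)(5/8) = 19/40.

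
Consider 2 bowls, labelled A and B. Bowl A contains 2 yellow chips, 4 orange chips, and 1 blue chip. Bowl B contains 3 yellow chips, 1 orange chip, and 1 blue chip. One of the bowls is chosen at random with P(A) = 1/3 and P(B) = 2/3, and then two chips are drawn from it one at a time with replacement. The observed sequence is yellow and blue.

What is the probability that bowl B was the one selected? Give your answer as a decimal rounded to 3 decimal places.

0.855

For each hypothesis, P(data | H) works out to: P(data | bowl A) = (2/7)(1/7) = 0.040816; P(data | bowl B) = (3/5)(1/5) = 0.12.
Weighting by the prior gives 1/3 · 0.040816 = 0.013605, 2/3 · 0.12 = 0.08; these sum to 0.093605.
Hence P(bowl B | data) = (0.08) / (0.093605) = 0.85465.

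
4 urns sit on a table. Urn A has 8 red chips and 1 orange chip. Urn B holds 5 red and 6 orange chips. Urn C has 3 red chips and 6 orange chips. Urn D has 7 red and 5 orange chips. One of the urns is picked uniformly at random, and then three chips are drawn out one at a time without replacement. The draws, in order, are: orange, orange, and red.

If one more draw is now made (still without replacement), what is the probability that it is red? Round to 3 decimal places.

The likelihood of the observed sequence under each hypothesis: P(data | urn A) = (1/9)(0/8) = 0; P(data | urn B) = (6/11)(5/10)(5/9) = 0.15152; P(data | urn C) = (6/9)(5/8)(3/7) = 0.17857; P(data | urn D) = (5/12)(4/11)(7/10) = 0.10606.
Multiplying each by its prior: 1/4 · 0 = 0, 1/4 · 0.15152 = 0.037879, 1/4 · 0.17857 = 0.044643, 1/4 · 0.10606 = 0.026515; these sum to 0.10904.
Dividing through by the total gives posterior P(urn A | data) = 0, P(urn B | data) = 0.34739, P(urn C | data) = 0.40943, P(urn D | data) = 0.24318.
Averaging over the posterior, P(red next | data) = (1/2)(0.34739) + (1/3)(0.40943) + (2/3)(0.24318) = 0.47229.

0.472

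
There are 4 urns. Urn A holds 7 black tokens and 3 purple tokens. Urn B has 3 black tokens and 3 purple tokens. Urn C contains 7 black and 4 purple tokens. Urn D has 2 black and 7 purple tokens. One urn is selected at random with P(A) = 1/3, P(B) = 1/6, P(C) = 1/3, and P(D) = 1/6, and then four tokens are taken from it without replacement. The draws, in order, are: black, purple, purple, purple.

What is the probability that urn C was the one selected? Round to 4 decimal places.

For each hypothesis, P(data | H) works out to: P(data | urn A) = (7/10)(3/9)(2/8)(1/7) = 0.0083333; P(data | urn B) = (3/6)(3/5)(2/4)(1/3) = 0.05; P(data | urn C) = (7/11)(4/10)(3/9)(2/8) = 0.021212; P(data | urn D) = (2/9)(7/8)(6/7)(5/6) = 0.13889.
Multiplying each by its prior: 1/3 · 0.0083333 = 0.0027778, 1/6 · 0.05 = 0.0083333, 1/3 · 0.021212 = 0.0070707, 1/6 · 0.13889 = 0.023148; summing to 0.04133.
So P(urn C | data) = (0.0070707) / (0.04133) = 0.17108.

0.1711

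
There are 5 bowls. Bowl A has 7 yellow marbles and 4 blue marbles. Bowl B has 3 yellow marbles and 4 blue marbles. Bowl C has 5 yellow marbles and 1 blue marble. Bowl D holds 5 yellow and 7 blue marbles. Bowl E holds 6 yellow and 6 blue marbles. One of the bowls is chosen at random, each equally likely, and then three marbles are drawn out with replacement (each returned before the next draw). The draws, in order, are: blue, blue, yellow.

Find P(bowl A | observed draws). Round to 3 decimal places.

The likelihood of the observed sequence under each hypothesis: P(data | bowl A) = (4/11)(4/11)(7/11) = 0.084147; P(data | bowl B) = (4/7)(4/7)(3/7) = 0.13994; P(data | bowl C) = (1/6)(1/6)(5/6) = 0.023148; P(data | bowl D) = (7/12)(7/12)(5/12) = 0.14178; P(data | bowl E) = (6/12)(6/12)(6/12) = 0.125.
The prior-weighted likelihoods are 1/5 · 0.084147 = 0.016829, 1/5 · 0.13994 = 0.027988, 1/5 · 0.023148 = 0.0046296, 1/5 · 0.14178 = 0.028356, 1/5 · 0.125 = 0.025; with total 0.1028.
So P(bowl A | data) = (0.016829) / (0.1028) = 0.1637.

0.164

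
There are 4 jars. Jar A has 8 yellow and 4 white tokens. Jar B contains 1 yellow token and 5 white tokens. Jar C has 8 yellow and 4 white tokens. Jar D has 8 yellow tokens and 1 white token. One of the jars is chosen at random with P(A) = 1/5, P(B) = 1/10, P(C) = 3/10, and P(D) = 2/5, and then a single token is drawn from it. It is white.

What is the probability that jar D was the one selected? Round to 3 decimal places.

Compute the likelihood of this draw for each case: P(data | jar A) = (4/12) = 1/3; P(data | jar B) = (5/6) = 5/6; P(data | jar C) = (4/12) = 1/3; P(data | jar D) = (1/9) = 1/9.
Multiplying each by its prior: 1/5 · 1/3 = 1/15, 1/10 · 5/6 = 1/12, 3/10 · 1/3 = 1/10, 2/5 · 1/9 = 2/45; with total 53/180.
By Bayes' rule, P(jar D | data) = (2/45) / (53/180) = 8/53.

0.151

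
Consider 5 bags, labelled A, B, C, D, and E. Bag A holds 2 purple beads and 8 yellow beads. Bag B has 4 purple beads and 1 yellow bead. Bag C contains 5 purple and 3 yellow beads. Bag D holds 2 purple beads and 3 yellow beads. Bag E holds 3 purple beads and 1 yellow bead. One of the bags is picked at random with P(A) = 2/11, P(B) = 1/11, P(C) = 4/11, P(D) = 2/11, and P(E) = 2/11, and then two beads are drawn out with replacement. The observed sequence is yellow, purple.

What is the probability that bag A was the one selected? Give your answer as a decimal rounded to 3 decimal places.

The likelihood of the observed sequence under each hypothesis: P(data | bag A) = (8/10)(2/10) = 0.16; P(data | bag B) = (1/5)(4/5) = 0.16; P(data | bag C) = (3/8)(5/8) = 0.23438; P(data | bag D) = (3/5)(2/5) = 0.24; P(data | bag E) = (1/4)(3/4) = 0.1875.
Weighting by the prior gives 2/11 · 0.16 = 0.029091, 1/11 · 0.16 = 0.014545, 4/11 · 0.23438 = 0.085227, 2/11 · 0.24 = 0.043636, 2/11 · 0.1875 = 0.034091; summing to 0.20659.
Hence P(bag A | data) = (0.029091) / (0.20659) = 0.14081.

0.141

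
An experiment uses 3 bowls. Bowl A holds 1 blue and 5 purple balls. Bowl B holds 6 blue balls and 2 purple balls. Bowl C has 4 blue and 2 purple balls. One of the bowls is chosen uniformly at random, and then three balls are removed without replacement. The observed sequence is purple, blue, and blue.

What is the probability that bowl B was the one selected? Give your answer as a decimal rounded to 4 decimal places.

For each hypothesis, P(data | H) works out to: P(data | bowl A) = (5/6)(1/5)(0/4) = 0; P(data | bowl B) = (2/8)(6/7)(5/6) = 5/28; P(data | bowl C) = (2/6)(4/5)(3/4) = 1/5.
Multiplying each by its prior: 1/3 · 0 = 0, 1/3 · 5/28 = 5/84, 1/3 · 1/5 = 1/15; with total 53/420.
Hence P(bowl B | data) = (5/84) / (53/420) = 25/53.

0.4717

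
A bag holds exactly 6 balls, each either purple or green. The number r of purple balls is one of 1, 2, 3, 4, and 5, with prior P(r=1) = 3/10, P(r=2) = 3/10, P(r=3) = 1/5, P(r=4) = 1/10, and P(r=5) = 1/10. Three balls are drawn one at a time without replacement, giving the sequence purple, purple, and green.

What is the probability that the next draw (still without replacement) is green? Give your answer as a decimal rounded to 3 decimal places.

0.538

For each hypothesis, P(data | H) works out to: P(data | r = 1) = (1/6)(0/5) = 0; P(data | r = 2) = (2/6)(1/5)(4/4) = 1/15; P(data | r = 3) = (3/6)(2/5)(3/4) = 3/20; P(data | r = 4) = (4/6)(3/5)(2/4) = 1/5; P(data | r = 5) = (5/6)(4/5)(1/4) = 1/6.
The prior-weighted likelihoods are 3/10 · 0 = 0, 3/10 · 1/15 = 1/50, 1/5 · 3/20 = 3/100, 1/10 · 1/5 = 1/50, 1/10 · 1/6 = 1/60; summing to 13/150.
Dividing through by the total gives posterior P(r = 1 | data) = 0, P(r = 2 | data) = 3/13, P(r = 3 | data) = 9/26, P(r = 4 | data) = 3/13, P(r = 5 | data) = 5/26.
Averaging over the posterior, P(green next | data) = (1)(3/13) + (2/3)(9/26) + (1/3)(3/13) + (0)(5/26) = 7/13.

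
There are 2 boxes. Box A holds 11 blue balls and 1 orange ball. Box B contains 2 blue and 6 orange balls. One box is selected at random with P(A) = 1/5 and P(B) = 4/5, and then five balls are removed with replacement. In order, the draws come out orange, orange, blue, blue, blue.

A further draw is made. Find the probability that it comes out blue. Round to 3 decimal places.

Compute the likelihood of the observed sequence for each case: P(data | box A) = (1/12)(1/12)(11/12)(11/12)(11/12) = 0.005349; P(data | box B) = (6/8)(6/8)(2/8)(2/8)(2/8) = 0.0087891.
Weighting by the prior gives 1/5 · 0.005349 = 0.0010698, 4/5 · 0.0087891 = 0.0070313; summing to 0.008101.
Normalising, the posterior is P(box A | data) = 0.13206, P(box B | data) = 0.86794.
So P(blue next | data) = Σ P(blue next | H) P(H | data) = (11/12)(0.13206) + (1/4)(0.86794) = 0.33804.

0.338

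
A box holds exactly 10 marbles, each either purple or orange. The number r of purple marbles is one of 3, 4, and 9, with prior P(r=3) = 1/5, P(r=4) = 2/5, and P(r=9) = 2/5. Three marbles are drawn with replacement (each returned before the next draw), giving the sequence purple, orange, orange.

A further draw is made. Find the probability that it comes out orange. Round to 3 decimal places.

For each hypothesis, P(data | H) works out to: P(data | r = 3) = (3/10)(7/10)(7/10) = 0.147; P(data | r = 4) = (4/10)(6/10)(6/10) = 0.144; P(data | r = 9) = (9/10)(1/10)(1/10) = 0.009.
Weighting by the prior gives 1/5 · 0.147 = 0.0294, 2/5 · 0.144 = 0.0576, 2/5 · 0.009 = 0.0036; with total 0.0906.
The posterior is then P(r = 3 | data) = 0.3245, P(r = 4 | data) = 0.63576, P(r = 9 | data) = 0.039735.
The predictive probability is P(orange next | data) = (7/10)(0.3245) + (3/5)(0.63576) + (1/10)(0.039735) = 0.61258.

0.613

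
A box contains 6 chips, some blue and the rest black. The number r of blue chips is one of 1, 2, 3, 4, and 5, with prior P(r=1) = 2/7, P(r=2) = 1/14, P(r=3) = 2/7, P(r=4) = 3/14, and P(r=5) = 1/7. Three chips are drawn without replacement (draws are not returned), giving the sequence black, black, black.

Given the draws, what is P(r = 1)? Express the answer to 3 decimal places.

Under each hypothesis, the probability of the observed sequence is: P(data | r = 1) = (5/6)(4/5)(3/4) = 1/2; P(data | r = 2) = (4/6)(3/5)(2/4) = 1/5; P(data | r = 3) = (3/6)(2/5)(1/4) = 1/20; P(data | r = 4) = (2/6)(1/5)(0/4) = 0; P(data | r = 5) = (1/6)(0/5) = 0.
Multiplying each by its prior: 2/7 · 1/2 = 1/7, 1/14 · 1/5 = 1/70, 2/7 · 1/20 = 1/70, 3/14 · 0 = 0, 1/7 · 0 = 0; with total 6/35.
Therefore the posterior P(r = 1 | data) = (1/7) / (6/35) = 5/6.

0.833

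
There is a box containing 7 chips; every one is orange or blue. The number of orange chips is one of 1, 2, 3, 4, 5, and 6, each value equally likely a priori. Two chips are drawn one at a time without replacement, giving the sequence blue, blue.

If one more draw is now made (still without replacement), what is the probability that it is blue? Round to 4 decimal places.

0.6000

Compute the likelihood of the observed sequence for each case: P(data | r = 1) = (6/7)(5/6) = 5/7; P(data | r = 2) = (5/7)(4/6) = 10/21; P(data | r = 3) = (4/7)(3/6) = 2/7; P(data | r = 4) = (3/7)(2/6) = 1/7; P(data | r = 5) = (2/7)(1/6) = 1/21; P(data | r = 6) = (1/7)(0/6) = 0.
Multiplying each by its prior: 1/6 · 5/7 = 5/42, 1/6 · 10/21 = 5/63, 1/6 · 2/7 = 1/21, 1/6 · 1/7 = 1/42, 1/6 · 1/21 = 1/126, 1/6 · 0 = 0; with total 5/18.
The posterior is then P(r = 1 | data) = 3/7, P(r = 2 | data) = 2/7, P(r = 3 | data) = 6/35, P(r = 4 | data) = 3/35, P(r = 5 | data) = 1/35, P(r = 6 | data) = 0.
The predictive probability is P(blue next | data) = (4/5)(3/7) + (3/5)(2/7) + (2/5)(6/35) + (1/5)(3/35) + (0)(1/35) = 3/5.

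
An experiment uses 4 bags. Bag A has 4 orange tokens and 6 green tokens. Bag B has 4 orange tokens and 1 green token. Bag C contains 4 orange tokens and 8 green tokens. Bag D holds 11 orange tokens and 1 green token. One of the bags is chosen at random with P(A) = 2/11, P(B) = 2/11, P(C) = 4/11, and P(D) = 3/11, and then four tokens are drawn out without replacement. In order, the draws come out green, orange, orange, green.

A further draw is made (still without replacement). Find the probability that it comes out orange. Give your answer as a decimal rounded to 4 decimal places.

0.2823

Under each hypothesis, the probability of the observed sequence is: P(data | bag A) = (6/10)(4/9)(3/8)(5/7) = 0.071429; P(data | bag B) = (1/5)(4/4)(3/3)(0/2) = 0; P(data | bag C) = (8/12)(4/11)(3/10)(7/9) = 0.056566; P(data | bag D) = (1/12)(11/11)(10/10)(0/9) = 0.
Weighting by the prior gives 2/11 · 0.071429 = 0.012987, 2/11 · 0 = 0, 4/11 · 0.056566 = 0.020569, 3/11 · 0 = 0; with total 0.033556.
Dividing through by the total gives posterior P(bag A | data) = 0.38702, P(bag B | data) = 0, P(bag C | data) = 0.61298, P(bag D | data) = 0.
The predictive probability is P(orange next | data) = (1/3)(0.38702) + (1/4)(0.61298) = 0.28225.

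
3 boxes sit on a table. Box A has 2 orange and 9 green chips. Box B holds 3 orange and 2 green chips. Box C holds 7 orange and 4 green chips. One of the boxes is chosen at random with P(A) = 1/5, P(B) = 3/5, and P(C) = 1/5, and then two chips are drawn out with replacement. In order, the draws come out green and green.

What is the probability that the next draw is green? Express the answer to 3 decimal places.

Under each hypothesis, the probability of the observed sequence is: P(data | box A) = (9/11)(9/11) = 0.66942; P(data | box B) = (2/5)(2/5) = 0.16; P(data | box C) = (4/11)(4/11) = 0.13223.
The prior-weighted likelihoods are 1/5 · 0.66942 = 0.13388, 3/5 · 0.16 = 0.096, 1/5 · 0.13223 = 0.026446; these sum to 0.25633.
Normalising, the posterior is P(box A | data) = 0.52231, P(box B | data) = 0.37452, P(box C | data) = 0.10317.
The predictive probability is P(green next | data) = (9/11)(0.52231) + (2/5)(0.37452) + (4/11)(0.10317) = 0.61467.

0.615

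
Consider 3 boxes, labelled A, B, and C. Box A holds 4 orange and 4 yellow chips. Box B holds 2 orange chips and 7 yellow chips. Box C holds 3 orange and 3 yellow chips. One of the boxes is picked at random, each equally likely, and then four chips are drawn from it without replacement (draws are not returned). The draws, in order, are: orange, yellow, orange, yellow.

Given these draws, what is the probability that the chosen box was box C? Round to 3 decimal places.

Compute the likelihood of the observed sequence for each case: P(data | box A) = (4/8)(4/7)(3/6)(3/5) = 0.085714; P(data | box B) = (2/9)(7/8)(1/7)(6/6) = 0.027778; P(data | box C) = (3/6)(3/5)(2/4)(2/3) = 0.1.
Weighting by the prior gives 1/3 · 0.085714 = 0.028571, 1/3 · 0.027778 = 0.0092593, 1/3 · 0.1 = 0.033333; these sum to 0.071164.
So P(box C | data) = (0.033333) / (0.071164) = 0.4684.

0.468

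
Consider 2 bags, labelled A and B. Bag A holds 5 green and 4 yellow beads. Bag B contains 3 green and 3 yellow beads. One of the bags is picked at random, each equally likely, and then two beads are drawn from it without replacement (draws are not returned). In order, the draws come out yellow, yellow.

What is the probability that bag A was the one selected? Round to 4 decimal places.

0.4545

Compute the likelihood of the observed sequence for each case: P(data | bag A) = (4/9)(3/8) = 1/6; P(data | bag B) = (3/6)(2/5) = 1/5.
The prior-weighted likelihoods are 1/2 · 1/6 = 1/12, 1/2 · 1/5 = 1/10; these sum to 11/60.
By Bayes' rule, P(bag A | data) = (1/12) / (11/60) = 5/11.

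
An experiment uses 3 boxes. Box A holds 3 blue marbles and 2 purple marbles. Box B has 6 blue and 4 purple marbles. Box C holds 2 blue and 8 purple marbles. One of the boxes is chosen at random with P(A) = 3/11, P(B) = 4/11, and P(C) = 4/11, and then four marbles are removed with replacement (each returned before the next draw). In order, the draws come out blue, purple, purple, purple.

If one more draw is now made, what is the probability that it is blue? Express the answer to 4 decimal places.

0.3585

Under each hypothesis, the probability of the observed sequence is: P(data | box A) = (3/5)(2/5)(2/5)(2/5) = 0.0384; P(data | box B) = (6/10)(4/10)(4/10)(4/10) = 0.0384; P(data | box C) = (2/10)(8/10)(8/10)(8/10) = 0.1024.
The prior-weighted likelihoods are 3/11 · 0.0384 = 0.010473, 4/11 · 0.0384 = 0.013964, 4/11 · 0.1024 = 0.037236; these sum to 0.061673.
The posterior is then P(box A | data) = 0.16981, P(box B | data) = 0.22642, P(box C | data) = 0.60377.
Averaging over the posterior, P(blue next | data) = (3/5)(0.16981) + (3/5)(0.22642) + (1/5)(0.60377) = 0.35849.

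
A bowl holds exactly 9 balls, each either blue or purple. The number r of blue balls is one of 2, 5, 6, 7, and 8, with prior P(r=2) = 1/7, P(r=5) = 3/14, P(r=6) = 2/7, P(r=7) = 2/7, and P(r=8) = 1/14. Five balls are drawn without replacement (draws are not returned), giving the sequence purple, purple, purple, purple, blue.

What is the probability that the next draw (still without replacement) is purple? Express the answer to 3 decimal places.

0.677

For each hypothesis, P(data | H) works out to: P(data | r = 2) = (7/9)(6/8)(5/7)(4/6)(2/5) = 0.11111; P(data | r = 5) = (4/9)(3/8)(2/7)(1/6)(5/5) = 0.0079365; P(data | r = 6) = (3/9)(2/8)(1/7)(0/6) = 0; P(data | r = 7) = (2/9)(1/8)(0/7) = 0; P(data | r = 8) = (1/9)(0/8) = 0.
Multiplying each by its prior: 1/7 · 0.11111 = 0.015873, 3/14 · 0.0079365 = 0.0017007, 2/7 · 0 = 0, 2/7 · 0 = 0, 1/14 · 0 = 0; with total 0.017574.
The posterior is then P(r = 2 | data) = 0.90323, P(r = 5 | data) = 0.096774, P(r = 6 | data) = 0, P(r = 7 | data) = 0, P(r = 8 | data) = 0.
Averaging over the posterior, P(purple next | data) = (3/4)(0.90323) + (0)(0.096774) = 0.67742.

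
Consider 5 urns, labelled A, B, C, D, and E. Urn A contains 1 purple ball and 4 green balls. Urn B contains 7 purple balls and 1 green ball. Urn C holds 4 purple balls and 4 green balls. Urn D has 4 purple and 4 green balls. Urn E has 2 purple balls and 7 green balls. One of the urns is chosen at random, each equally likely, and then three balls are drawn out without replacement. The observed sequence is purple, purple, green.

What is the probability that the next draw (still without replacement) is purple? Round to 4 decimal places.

0.5457

The likelihood of the observed sequence under each hypothesis: P(data | urn A) = (1/5)(0/4) = 0; P(data | urn B) = (7/8)(6/7)(1/6) = 0.125; P(data | urn C) = (4/8)(3/7)(4/6) = 0.14286; P(data | urn D) = (4/8)(3/7)(4/6) = 0.14286; P(data | urn E) = (2/9)(1/8)(7/7) = 0.027778.
Multiplying each by its prior: 1/5 · 0 = 0, 1/5 · 0.125 = 0.025, 1/5 · 0.14286 = 0.028571, 1/5 · 0.14286 = 0.028571, 1/5 · 0.027778 = 0.0055556; summing to 0.087698.
The posterior is then P(urn A | data) = 0, P(urn B | data) = 0.28507, P(urn C | data) = 0.32579, P(urn D | data) = 0.32579, P(urn E | data) = 0.063348.
Averaging over the posterior, P(purple next | data) = (1)(0.28507) + (2/5)(0.32579) + (2/5)(0.32579) + (0)(0.063348) = 0.5457.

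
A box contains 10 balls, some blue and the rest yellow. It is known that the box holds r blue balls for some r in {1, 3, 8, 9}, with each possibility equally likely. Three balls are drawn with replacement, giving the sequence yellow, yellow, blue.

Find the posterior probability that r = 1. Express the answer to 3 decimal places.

The likelihood of the observed sequence under each hypothesis: P(data | r = 1) = (9/10)(9/10)(1/10) = 0.081; P(data | r = 3) = (7/10)(7/10)(3/10) = 0.147; P(data | r = 8) = (2/10)(2/10)(8/10) = 0.032; P(data | r = 9) = (1/10)(1/10)(9/10) = 0.009.
Multiplying each by its prior: 1/4 · 0.081 = 0.02025, 1/4 · 0.147 = 0.03675, 1/4 · 0.032 = 0.008, 1/4 · 0.009 = 0.00225; these sum to 0.06725.
Therefore the posterior P(r = 1 | data) = (0.02025) / (0.06725) = 0.30112.

0.301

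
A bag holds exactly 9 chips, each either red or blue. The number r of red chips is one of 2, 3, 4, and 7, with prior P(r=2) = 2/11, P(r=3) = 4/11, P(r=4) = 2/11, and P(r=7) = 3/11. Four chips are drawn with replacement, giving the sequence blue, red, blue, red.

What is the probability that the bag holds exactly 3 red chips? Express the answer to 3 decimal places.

0.421

For each hypothesis, P(data | H) works out to: P(data | r = 2) = (7/9)(2/9)(7/9)(2/9) = 0.029873; P(data | r = 3) = (6/9)(3/9)(6/9)(3/9) = 0.049383; P(data | r = 4) = (5/9)(4/9)(5/9)(4/9) = 0.060966; P(data | r = 7) = (2/9)(7/9)(2/9)(7/9) = 0.029873.
The prior-weighted likelihoods are 2/11 · 0.029873 = 0.0054315, 4/11 · 0.049383 = 0.017957, 2/11 · 0.060966 = 0.011085, 3/11 · 0.029873 = 0.0081473; summing to 0.042621.
So P(r = 3 | data) = (0.017957) / (0.042621) = 0.42133.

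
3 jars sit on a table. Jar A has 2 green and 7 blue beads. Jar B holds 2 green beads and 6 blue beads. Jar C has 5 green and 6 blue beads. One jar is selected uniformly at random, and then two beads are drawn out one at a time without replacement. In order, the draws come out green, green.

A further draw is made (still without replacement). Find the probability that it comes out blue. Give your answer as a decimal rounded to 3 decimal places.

0.753

The likelihood of the observed sequence under each hypothesis: P(data | jar A) = (2/9)(1/8) = 0.027778; P(data | jar B) = (2/8)(1/7) = 0.035714; P(data | jar C) = (5/11)(4/10) = 0.18182.
Multiplying each by its prior: 1/3 · 0.027778 = 0.0092593, 1/3 · 0.035714 = 0.011905, 1/3 · 0.18182 = 0.060606; with total 0.08177.
Dividing through by the total gives posterior P(jar A | data) = 0.11324, P(jar B | data) = 0.14559, P(jar C | data) = 0.74118.
So P(blue next | data) = Σ P(blue next | H) P(H | data) = (1)(0.11324) + (1)(0.14559) + (2/3)(0.74118) = 0.75294.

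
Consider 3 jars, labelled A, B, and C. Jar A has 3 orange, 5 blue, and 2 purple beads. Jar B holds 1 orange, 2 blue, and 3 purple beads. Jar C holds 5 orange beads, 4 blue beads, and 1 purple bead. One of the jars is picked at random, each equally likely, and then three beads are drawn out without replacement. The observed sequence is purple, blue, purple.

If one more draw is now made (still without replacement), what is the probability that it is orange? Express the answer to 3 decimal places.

0.345

For each hypothesis, P(data | H) works out to: P(data | jar A) = (2/10)(5/9)(1/8) = 0.013889; P(data | jar B) = (3/6)(2/5)(2/4) = 0.1; P(data | jar C) = (1/10)(4/9)(0/8) = 0.
Weighting by the prior gives 1/3 · 0.013889 = 0.0046296, 1/3 · 0.1 = 0.033333, 1/3 · 0 = 0; summing to 0.037963.
The posterior is then P(jar A | data) = 0.12195, P(jar B | data) = 0.87805, P(jar C | data) = 0.
Averaging over the posterior, P(orange next | data) = (3/7)(0.12195) + (1/3)(0.87805) = 0.34495.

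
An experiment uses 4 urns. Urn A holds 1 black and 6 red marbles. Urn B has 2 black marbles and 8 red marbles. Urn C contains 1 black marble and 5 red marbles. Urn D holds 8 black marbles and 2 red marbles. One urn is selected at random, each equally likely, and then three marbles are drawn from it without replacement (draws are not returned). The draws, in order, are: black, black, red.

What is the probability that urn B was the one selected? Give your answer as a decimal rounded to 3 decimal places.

Compute the likelihood of the observed sequence for each case: P(data | urn A) = (1/7)(0/6) = 0; P(data | urn B) = (2/10)(1/9)(8/8) = 1/45; P(data | urn C) = (1/6)(0/5) = 0; P(data | urn D) = (8/10)(7/9)(2/8) = 7/45.
Weighting by the prior gives 1/4 · 0 = 0, 1/4 · 1/45 = 1/180, 1/4 · 0 = 0, 1/4 · 7/45 = 7/180; summing to 2/45.
So P(urn B | data) = (1/180) / (2/45) = 1/8.

0.125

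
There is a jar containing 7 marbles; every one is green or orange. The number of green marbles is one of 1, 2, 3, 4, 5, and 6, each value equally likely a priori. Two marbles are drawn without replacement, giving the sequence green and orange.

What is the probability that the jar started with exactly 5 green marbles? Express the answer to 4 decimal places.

0.1786

For each hypothesis, P(data | H) works out to: P(data | r = 1) = (1/7)(6/6) = 1/7; P(data | r = 2) = (2/7)(5/6) = 5/21; P(data | r = 3) = (3/7)(4/6) = 2/7; P(data | r = 4) = (4/7)(3/6) = 2/7; P(data | r = 5) = (5/7)(2/6) = 5/21; P(data | r = 6) = (6/7)(1/6) = 1/7.
Multiplying each by its prior: 1/6 · 1/7 = 1/42, 1/6 · 5/21 = 5/126, 1/6 · 2/7 = 1/21, 1/6 · 2/7 = 1/21, 1/6 · 5/21 = 5/126, 1/6 · 1/7 = 1/42; with total 2/9.
Hence P(r = 5 | data) = (5/126) / (2/9) = 5/28.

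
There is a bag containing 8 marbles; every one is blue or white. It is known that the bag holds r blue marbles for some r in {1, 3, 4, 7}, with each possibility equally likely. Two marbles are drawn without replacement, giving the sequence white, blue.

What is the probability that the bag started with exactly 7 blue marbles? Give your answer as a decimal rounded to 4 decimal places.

0.1556

For each hypothesis, P(data | H) works out to: P(data | r = 1) = (7/8)(1/7) = 1/8; P(data | r = 3) = (5/8)(3/7) = 15/56; P(data | r = 4) = (4/8)(4/7) = 2/7; P(data | r = 7) = (1/8)(7/7) = 1/8.
Multiplying each by its prior: 1/4 · 1/8 = 1/32, 1/4 · 15/56 = 15/224, 1/4 · 2/7 = 1/14, 1/4 · 1/8 = 1/32; these sum to 45/224.
Therefore the posterior P(r = 7 | data) = (1/32) / (45/224) = 7/45.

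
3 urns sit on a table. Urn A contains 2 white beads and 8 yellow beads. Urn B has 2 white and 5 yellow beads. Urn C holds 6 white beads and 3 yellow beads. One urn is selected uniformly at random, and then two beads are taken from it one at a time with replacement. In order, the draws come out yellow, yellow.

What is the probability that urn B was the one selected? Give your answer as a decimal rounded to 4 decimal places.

0.4045

The likelihood of the observed sequence under each hypothesis: P(data | urn A) = (8/10)(8/10) = 0.64; P(data | urn B) = (5/7)(5/7) = 0.5102; P(data | urn C) = (3/9)(3/9) = 0.11111.
Weighting by the prior gives 1/3 · 0.64 = 0.21333, 1/3 · 0.5102 = 0.17007, 1/3 · 0.11111 = 0.037037; with total 0.42044.
Therefore the posterior P(urn B | data) = (0.17007) / (0.42044) = 0.4045.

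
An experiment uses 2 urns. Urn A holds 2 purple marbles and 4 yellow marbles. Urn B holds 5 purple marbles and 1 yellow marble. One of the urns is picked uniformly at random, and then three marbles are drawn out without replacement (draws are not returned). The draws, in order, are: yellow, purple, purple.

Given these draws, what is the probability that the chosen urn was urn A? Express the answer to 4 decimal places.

Compute the likelihood of the observed sequence for each case: P(data | urn A) = (4/6)(2/5)(1/4) = 1/15; P(data | urn B) = (1/6)(5/5)(4/4) = 1/6.
The prior-weighted likelihoods are 1/2 · 1/15 = 1/30, 1/2 · 1/6 = 1/12; summing to 7/60.
Therefore the posterior P(urn A | data) = (1/30) / (7/60) = 2/7.

0.2857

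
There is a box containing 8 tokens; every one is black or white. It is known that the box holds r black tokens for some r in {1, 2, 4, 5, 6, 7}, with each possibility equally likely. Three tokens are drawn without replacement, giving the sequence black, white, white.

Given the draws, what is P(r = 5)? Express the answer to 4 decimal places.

0.1563

The likelihood of the observed sequence under each hypothesis: P(data | r = 1) = (1/8)(7/7)(6/6) = 1/8; P(data | r = 2) = (2/8)(6/7)(5/6) = 5/28; P(data | r = 4) = (4/8)(4/7)(3/6) = 1/7; P(data | r = 5) = (5/8)(3/7)(2/6) = 5/56; P(data | r = 6) = (6/8)(2/7)(1/6) = 1/28; P(data | r = 7) = (7/8)(1/7)(0/6) = 0.
The prior-weighted likelihoods are 1/6 · 1/8 = 1/48, 1/6 · 5/28 = 5/168, 1/6 · 1/7 = 1/42, 1/6 · 5/56 = 5/336, 1/6 · 1/28 = 1/168, 1/6 · 0 = 0; these sum to 2/21.
Therefore the posterior P(r = 5 | data) = (5/336) / (2/21) = 5/32.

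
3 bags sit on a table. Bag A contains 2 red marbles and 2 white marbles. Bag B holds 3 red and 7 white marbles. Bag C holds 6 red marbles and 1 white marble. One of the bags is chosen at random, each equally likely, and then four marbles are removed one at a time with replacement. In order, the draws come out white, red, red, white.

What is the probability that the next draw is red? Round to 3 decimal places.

0.472

Compute the likelihood of the observed sequence for each case: P(data | bag A) = (2/4)(2/4)(2/4)(2/4) = 0.0625; P(data | bag B) = (7/10)(3/10)(3/10)(7/10) = 0.0441; P(data | bag C) = (1/7)(6/7)(6/7)(1/7) = 0.014994.
Multiplying each by its prior: 1/3 · 0.0625 = 0.020833, 1/3 · 0.0441 = 0.0147, 1/3 · 0.014994 = 0.0049979; these sum to 0.040531.
The posterior is then P(bag A | data) = 0.51401, P(bag B | data) = 0.36268, P(bag C | data) = 0.12331.
So P(red next | data) = Σ P(red next | H) P(H | data) = (1/2)(0.51401) + (3/10)(0.36268) + (6/7)(0.12331) = 0.4715.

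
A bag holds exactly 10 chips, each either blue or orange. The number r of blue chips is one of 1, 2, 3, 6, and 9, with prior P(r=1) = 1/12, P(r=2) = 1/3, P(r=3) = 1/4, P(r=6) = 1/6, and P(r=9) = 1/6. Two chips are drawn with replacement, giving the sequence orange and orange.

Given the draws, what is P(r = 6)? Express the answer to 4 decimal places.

0.0618

The likelihood of the observed sequence under each hypothesis: P(data | r = 1) = (9/10)(9/10) = 81/100; P(data | r = 2) = (8/10)(8/10) = 16/25; P(data | r = 3) = (7/10)(7/10) = 49/100; P(data | r = 6) = (4/10)(4/10) = 4/25; P(data | r = 9) = (1/10)(1/10) = 1/100.
The prior-weighted likelihoods are 1/12 · 81/100 = 27/400, 1/3 · 16/25 = 16/75, 1/4 · 49/100 = 49/400, 1/6 · 4/25 = 2/75, 1/6 · 1/100 = 1/600; with total 259/600.
So P(r = 6 | data) = (2/75) / (259/600) = 16/259.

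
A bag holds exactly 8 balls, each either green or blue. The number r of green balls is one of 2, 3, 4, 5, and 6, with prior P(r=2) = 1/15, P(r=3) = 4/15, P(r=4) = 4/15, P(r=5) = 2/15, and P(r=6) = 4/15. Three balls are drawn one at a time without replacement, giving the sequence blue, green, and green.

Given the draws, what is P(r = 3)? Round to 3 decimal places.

The likelihood of the observed sequence under each hypothesis: P(data | r = 2) = (6/8)(2/7)(1/6) = 1/28; P(data | r = 3) = (5/8)(3/7)(2/6) = 5/56; P(data | r = 4) = (4/8)(4/7)(3/6) = 1/7; P(data | r = 5) = (3/8)(5/7)(4/6) = 5/28; P(data | r = 6) = (2/8)(6/7)(5/6) = 5/28.
The prior-weighted likelihoods are 1/15 · 1/28 = 1/420, 4/15 · 5/56 = 1/42, 4/15 · 1/7 = 4/105, 2/15 · 5/28 = 1/42, 4/15 · 5/28 = 1/21; summing to 19/140.
Therefore the posterior P(r = 3 | data) = (1/42) / (19/140) = 10/57.

0.175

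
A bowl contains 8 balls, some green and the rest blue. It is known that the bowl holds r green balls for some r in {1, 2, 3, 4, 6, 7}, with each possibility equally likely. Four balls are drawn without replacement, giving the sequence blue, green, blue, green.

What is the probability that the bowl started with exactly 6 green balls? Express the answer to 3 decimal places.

For each hypothesis, P(data | H) works out to: P(data | r = 1) = (7/8)(1/7)(6/6)(0/5) = 0; P(data | r = 2) = (6/8)(2/7)(5/6)(1/5) = 1/28; P(data | r = 3) = (5/8)(3/7)(4/6)(2/5) = 1/14; P(data | r = 4) = (4/8)(4/7)(3/6)(3/5) = 3/35; P(data | r = 6) = (2/8)(6/7)(1/6)(5/5) = 1/28; P(data | r = 7) = (1/8)(7/7)(0/6) = 0.
The prior-weighted likelihoods are 1/6 · 0 = 0, 1/6 · 1/28 = 1/168, 1/6 · 1/14 = 1/84, 1/6 · 3/35 = 1/70, 1/6 · 1/28 = 1/168, 1/6 · 0 = 0; with total 4/105.
Therefore the posterior P(r = 6 | data) = (1/168) / (4/105) = 5/32.

0.156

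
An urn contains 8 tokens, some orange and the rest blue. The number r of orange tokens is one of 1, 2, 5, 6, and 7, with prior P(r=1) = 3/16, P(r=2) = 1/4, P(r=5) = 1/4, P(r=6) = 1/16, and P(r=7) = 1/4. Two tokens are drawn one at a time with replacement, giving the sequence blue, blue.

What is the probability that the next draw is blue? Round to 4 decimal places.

Compute the likelihood of the observed sequence for each case: P(data | r = 1) = (7/8)(7/8) = 0.76562; P(data | r = 2) = (6/8)(6/8) = 0.5625; P(data | r = 5) = (3/8)(3/8) = 0.14062; P(data | r = 6) = (2/8)(2/8) = 0.0625; P(data | r = 7) = (1/8)(1/8) = 0.015625.
Multiplying each by its prior: 3/16 · 0.76562 = 0.14355, 1/4 · 0.5625 = 0.14062, 1/4 · 0.14062 = 0.035156, 1/16 · 0.0625 = 0.0039062, 1/4 · 0.015625 = 0.0039062; these sum to 0.32715.
Dividing through by the total gives posterior P(r = 1 | data) = 0.43881, P(r = 2 | data) = 0.42985, P(r = 5 | data) = 0.10746, P(r = 6 | data) = 0.01194, P(r = 7 | data) = 0.01194.
So P(blue next | data) = Σ P(blue next | H) P(H | data) = (7/8)(0.43881) + (3/4)(0.42985) + (3/8)(0.10746) + (1/4)(0.01194) + (1/8)(0.01194) = 0.75112.

0.7511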